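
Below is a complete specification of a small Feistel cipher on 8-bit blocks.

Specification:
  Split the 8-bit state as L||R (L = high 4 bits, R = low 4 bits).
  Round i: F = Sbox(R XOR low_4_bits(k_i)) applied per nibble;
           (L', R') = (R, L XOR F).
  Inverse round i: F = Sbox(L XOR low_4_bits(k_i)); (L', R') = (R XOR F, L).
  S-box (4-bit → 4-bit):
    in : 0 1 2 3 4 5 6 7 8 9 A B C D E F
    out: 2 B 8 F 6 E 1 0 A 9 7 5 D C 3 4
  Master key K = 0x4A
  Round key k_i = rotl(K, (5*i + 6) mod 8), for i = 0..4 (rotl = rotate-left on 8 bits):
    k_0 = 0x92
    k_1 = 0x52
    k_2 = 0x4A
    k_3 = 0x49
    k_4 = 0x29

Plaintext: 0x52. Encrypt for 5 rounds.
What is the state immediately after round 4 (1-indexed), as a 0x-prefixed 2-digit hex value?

0x68

s_0 = plaintext = 0x52
s_1 = Round(s_0, k_0) = 0x27
s_2 = Round(s_1, k_1) = 0x7C
s_3 = Round(s_2, k_2) = 0xC6
s_4 = Round(s_3, k_3) = 0x68
s_5 = Round(s_4, k_4) = 0x8D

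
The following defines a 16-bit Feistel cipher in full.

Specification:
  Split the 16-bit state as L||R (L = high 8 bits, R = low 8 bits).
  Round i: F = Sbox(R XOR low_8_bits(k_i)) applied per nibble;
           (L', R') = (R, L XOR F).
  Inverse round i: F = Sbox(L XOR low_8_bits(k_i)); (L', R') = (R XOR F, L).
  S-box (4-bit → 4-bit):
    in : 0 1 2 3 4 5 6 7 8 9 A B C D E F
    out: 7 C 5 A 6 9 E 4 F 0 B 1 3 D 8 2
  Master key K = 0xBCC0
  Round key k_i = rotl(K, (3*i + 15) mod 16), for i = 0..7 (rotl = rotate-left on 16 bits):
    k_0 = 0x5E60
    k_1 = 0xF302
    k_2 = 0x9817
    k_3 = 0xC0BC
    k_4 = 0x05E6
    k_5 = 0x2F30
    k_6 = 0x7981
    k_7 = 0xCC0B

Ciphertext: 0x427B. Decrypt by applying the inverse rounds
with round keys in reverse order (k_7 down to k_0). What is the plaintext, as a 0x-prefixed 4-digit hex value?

s_0 = ciphertext = 0x427B
s_1 = InvRound(s_0, k_7) = 0x1B42
s_2 = InvRound(s_1, k_6) = 0x491B
s_3 = InvRound(s_2, k_5) = 0x5B49
s_4 = InvRound(s_3, k_4) = 0x545B
s_5 = InvRound(s_4, k_3) = 0xD454
s_6 = InvRound(s_5, k_2) = 0x6ED4
s_7 = InvRound(s_6, k_1) = 0x376E
s_8 = InvRound(s_7, k_0) = 0xFA37

0xFA37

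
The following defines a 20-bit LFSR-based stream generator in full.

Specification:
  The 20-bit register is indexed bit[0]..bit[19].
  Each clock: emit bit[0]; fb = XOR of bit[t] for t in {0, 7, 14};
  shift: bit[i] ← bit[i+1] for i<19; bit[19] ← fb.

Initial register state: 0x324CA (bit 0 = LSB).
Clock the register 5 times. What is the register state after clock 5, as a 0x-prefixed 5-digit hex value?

0x79926

reg_0 = 0x324CA
clock 1: out=0, reg = 0x99265
clock 2: out=1, reg = 0xCC932
clock 3: out=0, reg = 0xE6499
clock 4: out=1, reg = 0xF324C
clock 5: out=0, reg = 0x79926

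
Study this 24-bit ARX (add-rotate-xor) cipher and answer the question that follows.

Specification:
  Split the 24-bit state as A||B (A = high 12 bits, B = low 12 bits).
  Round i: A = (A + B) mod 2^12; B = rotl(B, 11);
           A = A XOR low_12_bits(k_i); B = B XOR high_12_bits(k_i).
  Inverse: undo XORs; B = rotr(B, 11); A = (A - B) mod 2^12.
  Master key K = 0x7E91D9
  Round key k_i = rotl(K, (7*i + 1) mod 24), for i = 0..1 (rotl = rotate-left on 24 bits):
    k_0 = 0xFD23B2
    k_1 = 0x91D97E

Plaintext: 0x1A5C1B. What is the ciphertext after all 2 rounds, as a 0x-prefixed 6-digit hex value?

0x92F1F2

s_0 = plaintext = 0x1A5C1B
s_1 = Round(s_0, k_0) = 0xE721DF
s_2 = Round(s_1, k_1) = 0x92F1F2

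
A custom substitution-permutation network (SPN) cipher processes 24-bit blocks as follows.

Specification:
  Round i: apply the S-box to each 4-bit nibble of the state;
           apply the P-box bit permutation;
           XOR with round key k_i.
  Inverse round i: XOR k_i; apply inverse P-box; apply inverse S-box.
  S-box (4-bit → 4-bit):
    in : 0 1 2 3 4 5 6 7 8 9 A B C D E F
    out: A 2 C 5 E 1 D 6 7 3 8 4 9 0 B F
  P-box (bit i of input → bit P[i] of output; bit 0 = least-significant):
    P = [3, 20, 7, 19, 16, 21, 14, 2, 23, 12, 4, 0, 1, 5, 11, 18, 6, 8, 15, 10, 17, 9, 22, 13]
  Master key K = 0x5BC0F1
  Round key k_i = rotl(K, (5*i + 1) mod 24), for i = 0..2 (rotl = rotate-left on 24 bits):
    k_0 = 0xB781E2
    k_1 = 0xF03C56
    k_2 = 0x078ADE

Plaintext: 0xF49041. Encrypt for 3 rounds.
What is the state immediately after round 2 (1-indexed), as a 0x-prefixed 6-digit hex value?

s_0 = plaintext = 0xF49041
s_1 = Round(s_0, k_0) = 0xC576C5
s_2 = Round(s_1, k_1) = 0x73142B
s_3 = Round(s_2, k_2) = 0x47582B

0x73142B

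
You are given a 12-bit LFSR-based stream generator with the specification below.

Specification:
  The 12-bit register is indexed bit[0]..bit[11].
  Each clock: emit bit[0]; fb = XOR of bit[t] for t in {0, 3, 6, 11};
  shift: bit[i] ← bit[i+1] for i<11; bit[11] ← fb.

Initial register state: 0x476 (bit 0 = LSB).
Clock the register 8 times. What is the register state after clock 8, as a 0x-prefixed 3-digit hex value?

0xE74

reg_0 = 0x476
clock 1: out=0, reg = 0xA3B
clock 2: out=1, reg = 0xD1D
clock 3: out=1, reg = 0xE8E
clock 4: out=0, reg = 0x747
clock 5: out=1, reg = 0x3A3
clock 6: out=1, reg = 0x9D1
clock 7: out=1, reg = 0xCE8
clock 8: out=0, reg = 0xE74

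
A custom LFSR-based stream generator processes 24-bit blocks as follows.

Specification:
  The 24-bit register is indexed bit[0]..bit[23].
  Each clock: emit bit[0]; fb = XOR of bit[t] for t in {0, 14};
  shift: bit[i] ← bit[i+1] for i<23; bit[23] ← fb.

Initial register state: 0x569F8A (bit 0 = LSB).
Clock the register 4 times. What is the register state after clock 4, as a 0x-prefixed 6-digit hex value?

reg_0 = 0x569F8A
clock 1: out=0, reg = 0x2B4FC5
clock 2: out=1, reg = 0x15A7E2
clock 3: out=0, reg = 0x0AD3F1
clock 4: out=1, reg = 0x0569F8

0x0569F8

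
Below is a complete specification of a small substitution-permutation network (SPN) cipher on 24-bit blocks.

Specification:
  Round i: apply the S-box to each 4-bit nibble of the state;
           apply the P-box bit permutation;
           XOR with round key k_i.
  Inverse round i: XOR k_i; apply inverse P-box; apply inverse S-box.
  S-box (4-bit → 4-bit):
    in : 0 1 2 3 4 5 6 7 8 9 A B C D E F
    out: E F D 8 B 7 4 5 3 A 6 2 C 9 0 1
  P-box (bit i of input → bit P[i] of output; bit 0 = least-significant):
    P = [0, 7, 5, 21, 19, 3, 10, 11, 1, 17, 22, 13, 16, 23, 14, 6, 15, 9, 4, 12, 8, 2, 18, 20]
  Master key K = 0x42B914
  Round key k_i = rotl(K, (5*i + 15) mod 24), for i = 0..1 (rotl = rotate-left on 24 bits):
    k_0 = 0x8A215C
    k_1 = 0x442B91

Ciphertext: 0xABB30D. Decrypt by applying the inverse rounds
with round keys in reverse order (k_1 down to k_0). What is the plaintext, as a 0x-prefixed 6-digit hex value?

0x85E3DD

s_0 = ciphertext = 0xABB30D
s_1 = InvRound(s_0, k_1) = 0xA28A49
s_2 = InvRound(s_1, k_0) = 0x85E3DD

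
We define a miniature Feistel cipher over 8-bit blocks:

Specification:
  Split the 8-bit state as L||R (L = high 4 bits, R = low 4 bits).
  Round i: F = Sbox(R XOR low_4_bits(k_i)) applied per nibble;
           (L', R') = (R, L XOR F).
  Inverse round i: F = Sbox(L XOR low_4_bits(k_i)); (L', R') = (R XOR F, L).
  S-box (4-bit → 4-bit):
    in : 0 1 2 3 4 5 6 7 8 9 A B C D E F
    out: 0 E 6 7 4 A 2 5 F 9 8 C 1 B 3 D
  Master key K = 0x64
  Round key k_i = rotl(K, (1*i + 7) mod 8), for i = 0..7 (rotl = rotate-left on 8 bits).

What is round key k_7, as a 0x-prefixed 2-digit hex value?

0x19

K = 0x64
k_0 = rotl(K, (1*0+7) mod 8) = rotl(K, 7) = 0x32
k_1 = rotl(K, (1*1+7) mod 8) = rotl(K, 0) = 0x64
k_2 = rotl(K, (1*2+7) mod 8) = rotl(K, 1) = 0xC8
k_3 = rotl(K, (1*3+7) mod 8) = rotl(K, 2) = 0x91
k_4 = rotl(K, (1*4+7) mod 8) = rotl(K, 3) = 0x23
k_5 = rotl(K, (1*5+7) mod 8) = rotl(K, 4) = 0x46
k_6 = rotl(K, (1*6+7) mod 8) = rotl(K, 5) = 0x8C
k_7 = rotl(K, (1*7+7) mod 8) = rotl(K, 6) = 0x19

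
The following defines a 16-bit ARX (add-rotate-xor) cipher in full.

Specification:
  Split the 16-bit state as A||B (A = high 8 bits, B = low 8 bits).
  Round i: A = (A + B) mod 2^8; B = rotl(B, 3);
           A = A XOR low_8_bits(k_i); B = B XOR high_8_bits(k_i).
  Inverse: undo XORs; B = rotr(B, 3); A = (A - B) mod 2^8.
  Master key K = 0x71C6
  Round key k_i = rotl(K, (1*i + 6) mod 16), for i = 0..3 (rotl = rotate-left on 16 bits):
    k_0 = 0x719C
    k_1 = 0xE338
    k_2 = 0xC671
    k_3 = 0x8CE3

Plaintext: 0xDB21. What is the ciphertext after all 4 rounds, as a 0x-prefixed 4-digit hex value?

s_0 = plaintext = 0xDB21
s_1 = Round(s_0, k_0) = 0x6078
s_2 = Round(s_1, k_1) = 0xE020
s_3 = Round(s_2, k_2) = 0x71C7
s_4 = Round(s_3, k_3) = 0xDBB2

0xDBB2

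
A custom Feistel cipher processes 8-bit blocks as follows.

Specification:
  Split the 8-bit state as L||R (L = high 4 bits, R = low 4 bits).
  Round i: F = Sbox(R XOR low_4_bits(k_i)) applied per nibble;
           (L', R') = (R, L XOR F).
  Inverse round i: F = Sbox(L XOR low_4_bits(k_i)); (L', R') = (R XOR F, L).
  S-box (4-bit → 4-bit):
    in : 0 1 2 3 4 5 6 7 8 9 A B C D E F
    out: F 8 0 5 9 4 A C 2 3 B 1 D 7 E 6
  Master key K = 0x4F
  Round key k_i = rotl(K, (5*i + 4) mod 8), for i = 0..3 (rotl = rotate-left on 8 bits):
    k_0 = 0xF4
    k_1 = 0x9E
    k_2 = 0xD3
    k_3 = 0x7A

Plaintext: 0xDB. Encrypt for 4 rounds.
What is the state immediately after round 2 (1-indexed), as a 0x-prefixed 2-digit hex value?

s_0 = plaintext = 0xDB
s_1 = Round(s_0, k_0) = 0xBB
s_2 = Round(s_1, k_1) = 0xBF
s_3 = Round(s_2, k_2) = 0xF6
s_4 = Round(s_3, k_3) = 0x62

0xBF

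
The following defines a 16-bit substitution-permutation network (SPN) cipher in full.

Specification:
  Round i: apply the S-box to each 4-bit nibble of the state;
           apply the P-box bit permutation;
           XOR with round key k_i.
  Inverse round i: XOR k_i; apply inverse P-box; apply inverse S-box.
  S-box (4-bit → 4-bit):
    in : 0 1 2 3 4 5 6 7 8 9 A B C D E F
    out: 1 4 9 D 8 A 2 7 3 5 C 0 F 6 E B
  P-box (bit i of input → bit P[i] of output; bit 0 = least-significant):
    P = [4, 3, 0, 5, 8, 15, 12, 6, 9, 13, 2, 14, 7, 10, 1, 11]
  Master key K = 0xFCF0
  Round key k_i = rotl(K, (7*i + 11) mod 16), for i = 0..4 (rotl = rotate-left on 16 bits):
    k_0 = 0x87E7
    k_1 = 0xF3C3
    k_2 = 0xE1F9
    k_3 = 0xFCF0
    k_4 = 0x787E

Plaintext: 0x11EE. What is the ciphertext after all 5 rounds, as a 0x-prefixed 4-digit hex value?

0x790C

s_0 = plaintext = 0x11EE
s_1 = Round(s_0, k_0) = 0x1788
s_2 = Round(s_1, k_1) = 0x50DD
s_3 = Round(s_2, k_2) = 0x7FF0
s_4 = Round(s_3, k_3) = 0x1B22
s_5 = Round(s_4, k_4) = 0x790C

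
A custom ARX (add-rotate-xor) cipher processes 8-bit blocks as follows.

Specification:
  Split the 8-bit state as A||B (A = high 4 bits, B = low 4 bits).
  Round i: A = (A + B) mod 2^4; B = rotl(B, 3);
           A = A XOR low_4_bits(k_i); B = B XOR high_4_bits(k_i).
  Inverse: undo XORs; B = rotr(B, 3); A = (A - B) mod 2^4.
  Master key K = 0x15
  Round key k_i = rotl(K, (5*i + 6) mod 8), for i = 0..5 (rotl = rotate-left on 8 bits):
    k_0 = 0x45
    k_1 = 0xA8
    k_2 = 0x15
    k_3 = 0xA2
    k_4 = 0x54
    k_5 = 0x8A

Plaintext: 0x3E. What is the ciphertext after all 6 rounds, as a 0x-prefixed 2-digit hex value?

s_0 = plaintext = 0x3E
s_1 = Round(s_0, k_0) = 0x43
s_2 = Round(s_1, k_1) = 0xF3
s_3 = Round(s_2, k_2) = 0x78
s_4 = Round(s_3, k_3) = 0xDE
s_5 = Round(s_4, k_4) = 0xF2
s_6 = Round(s_5, k_5) = 0xB9

0xB9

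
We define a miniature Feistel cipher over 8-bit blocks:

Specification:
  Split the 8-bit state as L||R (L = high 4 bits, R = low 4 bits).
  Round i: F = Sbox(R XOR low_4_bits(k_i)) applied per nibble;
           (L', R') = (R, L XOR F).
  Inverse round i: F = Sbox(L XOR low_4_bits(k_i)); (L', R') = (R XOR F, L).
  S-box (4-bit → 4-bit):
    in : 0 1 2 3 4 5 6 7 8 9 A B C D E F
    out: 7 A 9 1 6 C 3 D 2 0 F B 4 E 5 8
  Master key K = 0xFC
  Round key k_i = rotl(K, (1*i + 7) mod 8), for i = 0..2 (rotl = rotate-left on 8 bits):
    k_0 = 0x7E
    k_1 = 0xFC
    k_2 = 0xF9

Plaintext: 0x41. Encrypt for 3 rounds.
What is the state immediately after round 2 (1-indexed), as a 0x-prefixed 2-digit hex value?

s_0 = plaintext = 0x41
s_1 = Round(s_0, k_0) = 0x1C
s_2 = Round(s_1, k_1) = 0xC6
s_3 = Round(s_2, k_2) = 0x64

0xC6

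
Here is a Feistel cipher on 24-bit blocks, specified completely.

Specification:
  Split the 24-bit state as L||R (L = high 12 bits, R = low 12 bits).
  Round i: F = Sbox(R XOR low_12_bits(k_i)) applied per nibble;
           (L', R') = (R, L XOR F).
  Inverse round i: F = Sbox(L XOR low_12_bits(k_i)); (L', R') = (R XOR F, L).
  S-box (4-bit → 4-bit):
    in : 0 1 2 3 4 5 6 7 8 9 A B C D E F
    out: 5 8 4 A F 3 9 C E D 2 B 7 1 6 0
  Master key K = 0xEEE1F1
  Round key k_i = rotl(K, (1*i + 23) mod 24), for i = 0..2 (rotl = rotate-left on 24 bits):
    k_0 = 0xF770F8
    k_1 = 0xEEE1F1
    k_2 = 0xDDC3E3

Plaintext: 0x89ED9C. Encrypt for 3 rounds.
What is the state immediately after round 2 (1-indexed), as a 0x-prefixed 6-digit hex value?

s_0 = plaintext = 0x89ED9C
s_1 = Round(s_0, k_0) = 0xD9C901
s_2 = Round(s_1, k_1) = 0x901399
s_3 = Round(s_2, k_2) = 0x399CC3

0x901399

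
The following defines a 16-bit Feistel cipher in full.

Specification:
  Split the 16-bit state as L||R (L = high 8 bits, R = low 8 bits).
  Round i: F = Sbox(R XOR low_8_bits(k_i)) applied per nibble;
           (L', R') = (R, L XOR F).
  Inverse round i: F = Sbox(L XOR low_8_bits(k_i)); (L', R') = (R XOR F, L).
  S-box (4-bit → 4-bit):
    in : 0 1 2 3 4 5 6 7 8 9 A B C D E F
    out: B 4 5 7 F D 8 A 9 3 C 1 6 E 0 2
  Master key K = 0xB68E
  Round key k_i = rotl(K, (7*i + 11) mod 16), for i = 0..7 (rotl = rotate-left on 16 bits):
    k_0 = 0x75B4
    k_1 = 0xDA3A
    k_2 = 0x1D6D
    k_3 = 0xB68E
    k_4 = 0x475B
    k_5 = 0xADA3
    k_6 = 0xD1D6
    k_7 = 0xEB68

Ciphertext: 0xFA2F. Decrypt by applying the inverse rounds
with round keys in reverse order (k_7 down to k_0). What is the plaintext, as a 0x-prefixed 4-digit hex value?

s_0 = ciphertext = 0xFA2F
s_1 = InvRound(s_0, k_7) = 0x1AFA
s_2 = InvRound(s_1, k_6) = 0x9C1A
s_3 = InvRound(s_2, k_5) = 0x689C
s_4 = InvRound(s_3, k_4) = 0xEB68
s_5 = InvRound(s_4, k_3) = 0xE5EB
s_6 = InvRound(s_5, k_2) = 0x72E5
s_7 = InvRound(s_6, k_1) = 0x1C72
s_8 = InvRound(s_7, k_0) = 0xBB1C

0xBB1C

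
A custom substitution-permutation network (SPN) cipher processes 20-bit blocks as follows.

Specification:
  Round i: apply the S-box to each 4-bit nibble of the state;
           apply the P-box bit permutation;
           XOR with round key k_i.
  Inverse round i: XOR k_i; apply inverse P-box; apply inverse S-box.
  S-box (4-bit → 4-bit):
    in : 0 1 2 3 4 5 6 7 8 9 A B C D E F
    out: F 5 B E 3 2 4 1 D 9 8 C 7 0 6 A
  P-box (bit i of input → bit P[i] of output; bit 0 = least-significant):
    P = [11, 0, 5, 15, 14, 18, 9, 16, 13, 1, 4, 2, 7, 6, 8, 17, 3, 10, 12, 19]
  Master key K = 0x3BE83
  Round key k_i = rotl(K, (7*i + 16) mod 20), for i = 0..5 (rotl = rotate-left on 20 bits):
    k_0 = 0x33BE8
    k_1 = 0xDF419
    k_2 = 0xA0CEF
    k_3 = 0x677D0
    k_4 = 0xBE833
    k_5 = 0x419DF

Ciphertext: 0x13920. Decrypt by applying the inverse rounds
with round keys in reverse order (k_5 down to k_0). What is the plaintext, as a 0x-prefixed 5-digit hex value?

s_0 = ciphertext = 0x13920
s_1 = InvRound(s_0, k_5) = 0x740FE
s_2 = InvRound(s_1, k_4) = 0x94952
s_3 = InvRound(s_2, k_3) = 0x39437
s_4 = InvRound(s_3, k_2) = 0x846A9
s_5 = InvRound(s_4, k_1) = 0x6713B
s_6 = InvRound(s_5, k_0) = 0xD4E04

0xD4E04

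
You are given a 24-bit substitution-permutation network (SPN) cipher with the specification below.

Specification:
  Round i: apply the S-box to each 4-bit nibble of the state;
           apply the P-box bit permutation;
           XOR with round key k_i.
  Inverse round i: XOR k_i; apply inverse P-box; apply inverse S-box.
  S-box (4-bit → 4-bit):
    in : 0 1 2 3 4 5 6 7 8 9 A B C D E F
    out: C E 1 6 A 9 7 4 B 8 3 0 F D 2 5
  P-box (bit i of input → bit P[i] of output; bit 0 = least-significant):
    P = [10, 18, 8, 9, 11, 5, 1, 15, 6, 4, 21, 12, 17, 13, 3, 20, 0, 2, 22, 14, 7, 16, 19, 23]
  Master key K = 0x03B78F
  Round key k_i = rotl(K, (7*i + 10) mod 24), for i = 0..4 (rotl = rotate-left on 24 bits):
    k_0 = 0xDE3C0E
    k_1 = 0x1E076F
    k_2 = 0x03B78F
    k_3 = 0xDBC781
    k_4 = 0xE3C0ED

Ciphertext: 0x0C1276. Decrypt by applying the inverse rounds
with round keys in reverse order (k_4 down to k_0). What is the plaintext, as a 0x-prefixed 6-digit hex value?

s_0 = ciphertext = 0x0C1276
s_1 = InvRound(s_0, k_4) = 0xCDF104
s_2 = InvRound(s_1, k_3) = 0x2A89B8
s_3 = InvRound(s_2, k_2) = 0x3AE165
s_4 = InvRound(s_3, k_1) = 0xB93708
s_5 = InvRound(s_4, k_0) = 0xE327F1

0xE327F1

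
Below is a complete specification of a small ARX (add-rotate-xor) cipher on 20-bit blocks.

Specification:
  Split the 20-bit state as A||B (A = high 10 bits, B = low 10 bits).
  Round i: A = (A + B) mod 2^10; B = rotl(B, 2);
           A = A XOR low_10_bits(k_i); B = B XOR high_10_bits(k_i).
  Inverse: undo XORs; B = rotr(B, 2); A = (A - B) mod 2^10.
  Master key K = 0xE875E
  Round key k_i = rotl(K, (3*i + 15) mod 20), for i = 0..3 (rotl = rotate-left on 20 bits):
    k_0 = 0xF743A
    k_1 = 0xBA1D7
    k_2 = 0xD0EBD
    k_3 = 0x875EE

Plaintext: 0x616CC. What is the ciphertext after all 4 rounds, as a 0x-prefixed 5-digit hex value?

s_0 = plaintext = 0x616CC
s_1 = Round(s_0, k_0) = 0x1ACEF
s_2 = Round(s_1, k_1) = 0x23554
s_3 = Round(s_2, k_2) = 0xD7212
s_4 = Round(s_3, k_3) = 0x20257

0x20257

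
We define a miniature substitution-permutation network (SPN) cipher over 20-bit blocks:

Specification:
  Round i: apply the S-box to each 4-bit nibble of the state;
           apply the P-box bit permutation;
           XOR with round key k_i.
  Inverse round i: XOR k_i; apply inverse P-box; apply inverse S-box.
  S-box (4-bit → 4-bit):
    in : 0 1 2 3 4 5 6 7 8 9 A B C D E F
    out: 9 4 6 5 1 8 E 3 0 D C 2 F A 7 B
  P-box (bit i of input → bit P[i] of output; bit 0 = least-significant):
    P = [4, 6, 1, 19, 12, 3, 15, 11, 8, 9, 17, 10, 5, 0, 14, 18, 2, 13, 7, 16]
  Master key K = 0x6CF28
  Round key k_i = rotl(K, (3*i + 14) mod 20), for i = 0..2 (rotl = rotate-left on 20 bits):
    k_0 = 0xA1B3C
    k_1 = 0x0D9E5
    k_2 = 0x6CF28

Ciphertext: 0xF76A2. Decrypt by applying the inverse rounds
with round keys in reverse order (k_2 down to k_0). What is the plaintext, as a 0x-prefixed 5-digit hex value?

s_0 = ciphertext = 0xF76A2
s_1 = InvRound(s_0, k_2) = 0x684CA
s_2 = InvRound(s_1, k_1) = 0x4C9F1
s_3 = InvRound(s_2, k_0) = 0x362ED

0x362ED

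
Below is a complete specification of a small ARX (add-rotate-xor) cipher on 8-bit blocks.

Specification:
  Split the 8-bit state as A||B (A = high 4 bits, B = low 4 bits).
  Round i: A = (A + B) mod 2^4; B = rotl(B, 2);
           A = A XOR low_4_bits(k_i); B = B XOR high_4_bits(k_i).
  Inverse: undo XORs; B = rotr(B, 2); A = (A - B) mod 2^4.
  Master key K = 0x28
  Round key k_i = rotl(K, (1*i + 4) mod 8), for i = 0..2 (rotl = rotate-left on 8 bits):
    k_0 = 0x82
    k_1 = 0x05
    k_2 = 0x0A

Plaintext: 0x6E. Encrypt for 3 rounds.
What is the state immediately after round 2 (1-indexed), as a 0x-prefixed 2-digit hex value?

s_0 = plaintext = 0x6E
s_1 = Round(s_0, k_0) = 0x63
s_2 = Round(s_1, k_1) = 0xCC
s_3 = Round(s_2, k_2) = 0x23

0xCC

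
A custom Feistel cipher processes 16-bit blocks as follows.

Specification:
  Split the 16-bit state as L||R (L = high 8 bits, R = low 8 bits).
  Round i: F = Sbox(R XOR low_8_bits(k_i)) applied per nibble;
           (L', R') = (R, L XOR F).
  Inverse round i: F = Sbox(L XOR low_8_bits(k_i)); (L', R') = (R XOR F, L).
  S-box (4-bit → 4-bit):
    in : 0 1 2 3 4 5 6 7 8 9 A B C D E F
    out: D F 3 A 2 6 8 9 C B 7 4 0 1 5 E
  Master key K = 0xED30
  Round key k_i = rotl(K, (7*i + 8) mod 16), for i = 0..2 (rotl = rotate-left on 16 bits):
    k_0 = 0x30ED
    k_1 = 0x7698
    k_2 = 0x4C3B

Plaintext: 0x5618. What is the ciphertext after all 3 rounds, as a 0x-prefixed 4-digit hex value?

s_0 = plaintext = 0x5618
s_1 = Round(s_0, k_0) = 0x18B0
s_2 = Round(s_1, k_1) = 0xB024
s_3 = Round(s_2, k_2) = 0x244E

0x244E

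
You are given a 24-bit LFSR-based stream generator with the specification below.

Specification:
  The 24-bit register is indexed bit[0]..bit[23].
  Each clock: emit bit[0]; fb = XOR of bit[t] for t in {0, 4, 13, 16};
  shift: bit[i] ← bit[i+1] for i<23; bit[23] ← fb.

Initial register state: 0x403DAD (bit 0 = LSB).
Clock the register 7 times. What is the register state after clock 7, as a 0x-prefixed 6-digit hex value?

reg_0 = 0x403DAD
clock 1: out=1, reg = 0x201ED6
clock 2: out=0, reg = 0x900F6B
clock 3: out=1, reg = 0xC807B5
clock 4: out=1, reg = 0x6403DA
clock 5: out=0, reg = 0xB201ED
clock 6: out=1, reg = 0xD900F6
clock 7: out=0, reg = 0x6C807B

0x6C807B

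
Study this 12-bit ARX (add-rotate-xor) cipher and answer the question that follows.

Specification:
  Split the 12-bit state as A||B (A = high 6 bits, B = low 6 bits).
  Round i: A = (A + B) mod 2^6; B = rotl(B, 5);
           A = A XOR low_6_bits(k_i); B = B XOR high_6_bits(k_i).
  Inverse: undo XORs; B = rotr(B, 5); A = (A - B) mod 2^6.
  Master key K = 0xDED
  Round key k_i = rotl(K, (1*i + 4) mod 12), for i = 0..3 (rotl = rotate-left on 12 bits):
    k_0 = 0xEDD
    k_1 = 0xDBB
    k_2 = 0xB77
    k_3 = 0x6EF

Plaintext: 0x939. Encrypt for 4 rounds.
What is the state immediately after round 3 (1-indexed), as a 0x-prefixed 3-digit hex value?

0x987

s_0 = plaintext = 0x939
s_1 = Round(s_0, k_0) = 0x007
s_2 = Round(s_1, k_1) = 0xF15
s_3 = Round(s_2, k_2) = 0x987
s_4 = Round(s_3, k_3) = 0x0B8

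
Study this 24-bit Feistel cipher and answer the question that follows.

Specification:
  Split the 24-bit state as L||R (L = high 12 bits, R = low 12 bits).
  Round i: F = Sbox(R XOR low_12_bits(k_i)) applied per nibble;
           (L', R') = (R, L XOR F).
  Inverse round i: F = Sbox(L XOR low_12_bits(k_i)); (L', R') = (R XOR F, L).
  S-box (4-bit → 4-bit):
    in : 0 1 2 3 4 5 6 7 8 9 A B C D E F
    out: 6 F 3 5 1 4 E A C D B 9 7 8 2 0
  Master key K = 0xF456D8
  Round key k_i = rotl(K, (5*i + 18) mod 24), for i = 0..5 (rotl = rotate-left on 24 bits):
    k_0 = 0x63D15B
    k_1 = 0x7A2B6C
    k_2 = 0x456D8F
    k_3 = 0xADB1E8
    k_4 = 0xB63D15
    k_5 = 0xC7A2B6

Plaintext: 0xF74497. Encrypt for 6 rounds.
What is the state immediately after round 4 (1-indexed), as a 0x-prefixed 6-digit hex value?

s_0 = plaintext = 0xF74497
s_1 = Round(s_0, k_0) = 0x497B03
s_2 = Round(s_1, k_1) = 0xB03277
s_3 = Round(s_2, k_2) = 0x277B0F
s_4 = Round(s_3, k_3) = 0xB0F95D
s_5 = Round(s_4, k_4) = 0x95DA13
s_6 = Round(s_5, k_5) = 0xA135E9

0xB0F95D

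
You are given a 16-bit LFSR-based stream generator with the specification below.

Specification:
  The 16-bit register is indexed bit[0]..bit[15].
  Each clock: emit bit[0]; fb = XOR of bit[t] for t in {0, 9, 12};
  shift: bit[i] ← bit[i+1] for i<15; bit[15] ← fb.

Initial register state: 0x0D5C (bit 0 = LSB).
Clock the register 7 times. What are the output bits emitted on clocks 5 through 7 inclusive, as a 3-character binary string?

101

reg_0 = 0x0D5C
clock 1: out=0, reg = 0x06AE
clock 2: out=0, reg = 0x8357
clock 3: out=1, reg = 0x41AB
clock 4: out=1, reg = 0xA0D5
clock 5: out=1, reg = 0xD06A
clock 6: out=0, reg = 0xE835
clock 7: out=1, reg = 0xF41A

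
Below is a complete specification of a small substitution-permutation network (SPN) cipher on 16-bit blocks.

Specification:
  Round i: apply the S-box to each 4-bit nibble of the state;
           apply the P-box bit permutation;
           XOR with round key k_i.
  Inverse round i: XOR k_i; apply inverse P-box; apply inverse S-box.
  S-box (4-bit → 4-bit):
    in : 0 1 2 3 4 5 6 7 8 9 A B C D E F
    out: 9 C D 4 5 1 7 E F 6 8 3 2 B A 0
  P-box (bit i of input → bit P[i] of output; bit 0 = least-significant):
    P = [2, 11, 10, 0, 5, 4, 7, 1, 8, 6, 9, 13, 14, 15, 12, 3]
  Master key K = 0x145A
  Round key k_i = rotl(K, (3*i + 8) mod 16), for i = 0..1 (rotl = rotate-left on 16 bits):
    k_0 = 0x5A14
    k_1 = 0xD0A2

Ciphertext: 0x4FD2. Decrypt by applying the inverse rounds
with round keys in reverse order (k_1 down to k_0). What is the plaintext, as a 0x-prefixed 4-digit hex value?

0xDF48

s_0 = ciphertext = 0x4FD2
s_1 = InvRound(s_0, k_1) = 0x96B9
s_2 = InvRound(s_1, k_0) = 0xDF48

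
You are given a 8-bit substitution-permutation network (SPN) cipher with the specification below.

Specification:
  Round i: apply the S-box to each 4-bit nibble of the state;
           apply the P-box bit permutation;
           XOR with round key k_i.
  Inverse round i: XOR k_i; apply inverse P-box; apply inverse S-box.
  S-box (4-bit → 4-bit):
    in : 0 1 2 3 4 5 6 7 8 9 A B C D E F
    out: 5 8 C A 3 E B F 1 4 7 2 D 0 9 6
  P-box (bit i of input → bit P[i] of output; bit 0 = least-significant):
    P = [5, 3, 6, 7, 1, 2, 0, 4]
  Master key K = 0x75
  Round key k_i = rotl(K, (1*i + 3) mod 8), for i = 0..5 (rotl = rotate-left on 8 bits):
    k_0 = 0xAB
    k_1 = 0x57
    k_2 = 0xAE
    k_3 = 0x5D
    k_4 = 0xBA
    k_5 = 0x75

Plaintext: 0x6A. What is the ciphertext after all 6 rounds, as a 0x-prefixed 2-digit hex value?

s_0 = plaintext = 0x6A
s_1 = Round(s_0, k_0) = 0xD5
s_2 = Round(s_1, k_1) = 0x9F
s_3 = Round(s_2, k_2) = 0xE7
s_4 = Round(s_3, k_3) = 0xA7
s_5 = Round(s_4, k_4) = 0x55
s_6 = Round(s_5, k_5) = 0xA8

0xA8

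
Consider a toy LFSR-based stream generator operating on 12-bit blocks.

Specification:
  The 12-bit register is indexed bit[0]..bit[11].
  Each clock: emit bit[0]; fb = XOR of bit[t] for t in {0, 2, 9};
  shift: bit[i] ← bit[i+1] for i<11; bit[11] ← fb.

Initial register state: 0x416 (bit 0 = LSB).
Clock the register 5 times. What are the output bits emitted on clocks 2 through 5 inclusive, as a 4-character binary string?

1101

reg_0 = 0x416
clock 1: out=0, reg = 0xA0B
clock 2: out=1, reg = 0x505
clock 3: out=1, reg = 0x282
clock 4: out=0, reg = 0x941
clock 5: out=1, reg = 0xCA0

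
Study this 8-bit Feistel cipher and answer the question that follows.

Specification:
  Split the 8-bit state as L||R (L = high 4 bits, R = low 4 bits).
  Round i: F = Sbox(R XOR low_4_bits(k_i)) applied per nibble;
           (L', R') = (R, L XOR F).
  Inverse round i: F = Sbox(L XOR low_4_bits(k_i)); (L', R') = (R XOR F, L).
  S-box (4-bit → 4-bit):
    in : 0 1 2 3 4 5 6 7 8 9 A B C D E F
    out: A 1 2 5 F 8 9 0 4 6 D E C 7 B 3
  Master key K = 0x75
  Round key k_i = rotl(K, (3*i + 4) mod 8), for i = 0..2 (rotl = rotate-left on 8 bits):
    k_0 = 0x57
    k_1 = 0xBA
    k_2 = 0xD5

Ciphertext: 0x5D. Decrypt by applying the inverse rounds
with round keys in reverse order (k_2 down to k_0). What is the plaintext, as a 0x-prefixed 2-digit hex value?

s_0 = ciphertext = 0x5D
s_1 = InvRound(s_0, k_2) = 0x75
s_2 = InvRound(s_1, k_1) = 0x27
s_3 = InvRound(s_2, k_0) = 0xF2

0xF2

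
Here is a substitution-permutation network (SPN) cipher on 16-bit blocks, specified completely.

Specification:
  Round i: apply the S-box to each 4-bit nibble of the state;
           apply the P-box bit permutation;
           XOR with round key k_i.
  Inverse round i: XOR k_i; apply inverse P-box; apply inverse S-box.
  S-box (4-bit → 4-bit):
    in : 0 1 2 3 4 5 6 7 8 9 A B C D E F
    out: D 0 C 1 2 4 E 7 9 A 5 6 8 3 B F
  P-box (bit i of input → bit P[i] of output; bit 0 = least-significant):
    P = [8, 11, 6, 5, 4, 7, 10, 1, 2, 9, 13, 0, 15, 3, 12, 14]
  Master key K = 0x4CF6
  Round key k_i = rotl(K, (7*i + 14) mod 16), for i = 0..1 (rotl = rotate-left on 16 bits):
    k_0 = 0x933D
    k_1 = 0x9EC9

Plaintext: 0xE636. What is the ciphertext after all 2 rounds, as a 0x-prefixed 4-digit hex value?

s_0 = plaintext = 0xE636
s_1 = Round(s_0, k_0) = 0x7944
s_2 = Round(s_1, k_1) = 0x0440

0x0440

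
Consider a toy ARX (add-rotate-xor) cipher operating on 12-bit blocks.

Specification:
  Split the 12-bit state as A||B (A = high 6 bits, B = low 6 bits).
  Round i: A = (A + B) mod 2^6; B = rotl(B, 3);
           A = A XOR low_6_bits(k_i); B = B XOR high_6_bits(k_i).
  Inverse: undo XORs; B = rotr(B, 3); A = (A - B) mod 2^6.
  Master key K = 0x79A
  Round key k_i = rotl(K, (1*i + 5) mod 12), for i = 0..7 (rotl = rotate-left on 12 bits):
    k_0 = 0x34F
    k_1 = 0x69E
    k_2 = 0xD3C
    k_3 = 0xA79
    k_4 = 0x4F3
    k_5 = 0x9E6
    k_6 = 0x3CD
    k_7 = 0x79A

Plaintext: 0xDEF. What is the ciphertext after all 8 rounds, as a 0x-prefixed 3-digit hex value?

s_0 = plaintext = 0xDEF
s_1 = Round(s_0, k_0) = 0xA70
s_2 = Round(s_1, k_1) = 0x1DC
s_3 = Round(s_2, k_2) = 0x7D7
s_4 = Round(s_3, k_3) = 0x3D3
s_5 = Round(s_4, k_4) = 0x449
s_6 = Round(s_5, k_5) = 0xF2E
s_7 = Round(s_6, k_6) = 0x9FA
s_8 = Round(s_7, k_7) = 0xEC9

0xEC9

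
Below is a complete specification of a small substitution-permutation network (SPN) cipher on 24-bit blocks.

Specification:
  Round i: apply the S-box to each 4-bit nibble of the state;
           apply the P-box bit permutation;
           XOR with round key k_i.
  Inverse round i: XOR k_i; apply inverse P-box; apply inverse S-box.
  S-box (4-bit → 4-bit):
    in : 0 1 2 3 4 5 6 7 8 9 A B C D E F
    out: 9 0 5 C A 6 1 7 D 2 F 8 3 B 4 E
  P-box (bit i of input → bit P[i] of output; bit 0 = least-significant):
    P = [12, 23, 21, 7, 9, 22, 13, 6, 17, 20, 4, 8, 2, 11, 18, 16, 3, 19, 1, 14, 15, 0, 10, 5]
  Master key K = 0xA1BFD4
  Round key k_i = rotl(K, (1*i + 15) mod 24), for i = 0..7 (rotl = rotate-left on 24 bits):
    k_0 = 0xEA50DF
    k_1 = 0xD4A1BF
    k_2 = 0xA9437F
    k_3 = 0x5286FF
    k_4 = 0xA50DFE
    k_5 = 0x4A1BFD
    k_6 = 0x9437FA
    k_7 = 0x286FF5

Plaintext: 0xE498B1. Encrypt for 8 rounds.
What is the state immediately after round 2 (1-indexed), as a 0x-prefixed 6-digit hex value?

s_0 = plaintext = 0xE498B1
s_1 = Round(s_0, k_0) = 0xE01D8F
s_2 = Round(s_1, k_1) = 0x66C677
s_3 = Round(s_2, k_2) = 0x4BF973
s_4 = Round(s_3, k_3) = 0x27EC5E
s_5 = Round(s_4, k_4) = 0xDBA9F4
s_6 = Round(s_5, k_5) = 0x9FF318
s_7 = Round(s_6, k_6) = 0xB96E69
s_8 = Round(s_7, k_7) = 0xA06DC1

0x66C677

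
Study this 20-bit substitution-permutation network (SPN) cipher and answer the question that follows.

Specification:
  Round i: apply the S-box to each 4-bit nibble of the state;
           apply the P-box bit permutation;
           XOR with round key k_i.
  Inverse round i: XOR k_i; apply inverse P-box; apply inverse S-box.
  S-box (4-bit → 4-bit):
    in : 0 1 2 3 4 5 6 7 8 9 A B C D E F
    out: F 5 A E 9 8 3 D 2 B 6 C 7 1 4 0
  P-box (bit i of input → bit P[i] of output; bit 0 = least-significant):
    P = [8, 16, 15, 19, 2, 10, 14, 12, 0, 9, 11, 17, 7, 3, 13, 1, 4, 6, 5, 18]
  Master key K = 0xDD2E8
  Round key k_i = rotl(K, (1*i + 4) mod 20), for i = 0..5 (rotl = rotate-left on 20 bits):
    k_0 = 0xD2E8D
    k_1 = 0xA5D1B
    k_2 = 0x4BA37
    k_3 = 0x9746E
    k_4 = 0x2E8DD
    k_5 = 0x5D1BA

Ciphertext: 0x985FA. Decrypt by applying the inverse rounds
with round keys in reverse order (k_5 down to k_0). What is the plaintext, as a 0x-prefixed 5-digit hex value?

s_0 = ciphertext = 0x985FA
s_1 = InvRound(s_0, k_5) = 0x2FF35
s_2 = InvRound(s_1, k_4) = 0xA682D
s_3 = InvRound(s_2, k_3) = 0x85728
s_4 = InvRound(s_3, k_2) = 0x431C7
s_5 = InvRound(s_4, k_1) = 0x9CBC5
s_6 = InvRound(s_5, k_0) = 0x2AFA1

0x2AFA1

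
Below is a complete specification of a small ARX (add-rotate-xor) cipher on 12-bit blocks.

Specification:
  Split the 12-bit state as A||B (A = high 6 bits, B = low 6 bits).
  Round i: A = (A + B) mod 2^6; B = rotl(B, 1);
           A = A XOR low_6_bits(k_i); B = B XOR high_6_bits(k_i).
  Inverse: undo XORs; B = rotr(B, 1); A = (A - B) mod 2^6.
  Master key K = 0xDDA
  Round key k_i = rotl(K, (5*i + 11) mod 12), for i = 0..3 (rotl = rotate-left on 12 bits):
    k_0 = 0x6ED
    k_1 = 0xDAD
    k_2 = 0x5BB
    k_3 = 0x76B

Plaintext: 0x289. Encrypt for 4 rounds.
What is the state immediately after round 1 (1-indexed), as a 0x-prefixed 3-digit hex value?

s_0 = plaintext = 0x289
s_1 = Round(s_0, k_0) = 0xF89
s_2 = Round(s_1, k_1) = 0xAA4
s_3 = Round(s_2, k_2) = 0xD5F
s_4 = Round(s_3, k_3) = 0xFE3

0xF89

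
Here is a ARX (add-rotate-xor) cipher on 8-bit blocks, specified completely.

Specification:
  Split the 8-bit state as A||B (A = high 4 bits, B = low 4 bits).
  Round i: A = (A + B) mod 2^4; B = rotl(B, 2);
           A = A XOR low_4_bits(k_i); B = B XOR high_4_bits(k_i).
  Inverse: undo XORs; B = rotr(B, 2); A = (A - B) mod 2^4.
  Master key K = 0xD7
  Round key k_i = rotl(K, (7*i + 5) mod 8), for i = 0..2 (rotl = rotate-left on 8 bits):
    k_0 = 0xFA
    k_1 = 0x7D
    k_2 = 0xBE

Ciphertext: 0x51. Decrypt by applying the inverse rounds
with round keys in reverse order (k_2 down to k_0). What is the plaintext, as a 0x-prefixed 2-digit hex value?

s_0 = ciphertext = 0x51
s_1 = InvRound(s_0, k_2) = 0x1A
s_2 = InvRound(s_1, k_1) = 0x57
s_3 = InvRound(s_2, k_0) = 0xD2

0xD2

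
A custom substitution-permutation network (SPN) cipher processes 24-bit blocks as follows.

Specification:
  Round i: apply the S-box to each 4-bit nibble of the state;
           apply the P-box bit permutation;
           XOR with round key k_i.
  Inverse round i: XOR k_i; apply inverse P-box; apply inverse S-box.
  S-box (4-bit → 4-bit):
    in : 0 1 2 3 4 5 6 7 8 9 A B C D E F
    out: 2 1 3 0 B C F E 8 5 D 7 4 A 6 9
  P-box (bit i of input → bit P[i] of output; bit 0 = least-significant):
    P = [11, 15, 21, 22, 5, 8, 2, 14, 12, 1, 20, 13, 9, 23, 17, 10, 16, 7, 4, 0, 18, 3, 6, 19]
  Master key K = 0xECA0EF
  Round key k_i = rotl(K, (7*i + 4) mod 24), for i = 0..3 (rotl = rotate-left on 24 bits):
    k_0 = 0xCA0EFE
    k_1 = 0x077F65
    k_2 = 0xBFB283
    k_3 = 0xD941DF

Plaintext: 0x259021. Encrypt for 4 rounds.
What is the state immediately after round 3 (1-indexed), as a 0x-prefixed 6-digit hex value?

s_0 = plaintext = 0x259021
s_1 = Round(s_0, k_0) = 0xCC05C5
s_2 = Round(s_1, k_1) = 0xF75F31
s_3 = Round(s_2, k_2) = 0xB18E12
s_4 = Round(s_3, k_3) = 0xCCCDB5

0xB18E12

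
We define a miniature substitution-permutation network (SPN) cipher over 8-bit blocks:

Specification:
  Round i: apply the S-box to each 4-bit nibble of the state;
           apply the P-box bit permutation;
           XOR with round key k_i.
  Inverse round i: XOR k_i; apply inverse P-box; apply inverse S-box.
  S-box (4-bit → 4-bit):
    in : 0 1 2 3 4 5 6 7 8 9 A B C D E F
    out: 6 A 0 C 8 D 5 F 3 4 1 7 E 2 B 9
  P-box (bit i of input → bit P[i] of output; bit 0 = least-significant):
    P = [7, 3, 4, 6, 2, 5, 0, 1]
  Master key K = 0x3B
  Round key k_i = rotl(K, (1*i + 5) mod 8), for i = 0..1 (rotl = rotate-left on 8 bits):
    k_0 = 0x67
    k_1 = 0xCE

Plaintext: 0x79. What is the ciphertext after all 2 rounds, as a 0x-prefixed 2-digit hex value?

0xD1

s_0 = plaintext = 0x79
s_1 = Round(s_0, k_0) = 0x50
s_2 = Round(s_1, k_1) = 0xD1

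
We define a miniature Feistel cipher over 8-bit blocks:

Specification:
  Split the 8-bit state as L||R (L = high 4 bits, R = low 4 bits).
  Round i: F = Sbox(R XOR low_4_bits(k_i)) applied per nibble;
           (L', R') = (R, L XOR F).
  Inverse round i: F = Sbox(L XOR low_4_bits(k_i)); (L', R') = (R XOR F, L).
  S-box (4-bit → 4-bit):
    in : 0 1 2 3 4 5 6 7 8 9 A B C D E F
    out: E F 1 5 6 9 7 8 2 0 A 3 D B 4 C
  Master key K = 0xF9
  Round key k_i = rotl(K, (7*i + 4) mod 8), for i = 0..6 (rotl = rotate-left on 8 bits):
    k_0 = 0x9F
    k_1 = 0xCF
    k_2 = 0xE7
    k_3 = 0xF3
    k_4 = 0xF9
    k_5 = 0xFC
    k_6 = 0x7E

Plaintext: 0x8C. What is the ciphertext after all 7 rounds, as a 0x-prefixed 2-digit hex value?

0x1A

s_0 = plaintext = 0x8C
s_1 = Round(s_0, k_0) = 0xCD
s_2 = Round(s_1, k_1) = 0xDD
s_3 = Round(s_2, k_2) = 0xD7
s_4 = Round(s_3, k_3) = 0x7B
s_5 = Round(s_4, k_4) = 0xB6
s_6 = Round(s_5, k_5) = 0x61
s_7 = Round(s_6, k_6) = 0x1A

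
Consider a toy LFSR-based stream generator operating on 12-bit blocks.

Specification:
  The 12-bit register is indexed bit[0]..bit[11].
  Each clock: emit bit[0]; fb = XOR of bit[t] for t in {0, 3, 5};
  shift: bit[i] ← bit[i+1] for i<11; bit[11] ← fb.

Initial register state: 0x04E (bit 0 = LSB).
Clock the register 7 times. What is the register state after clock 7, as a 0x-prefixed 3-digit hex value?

0x8A0

reg_0 = 0x04E
clock 1: out=0, reg = 0x827
clock 2: out=1, reg = 0x413
clock 3: out=1, reg = 0xA09
clock 4: out=1, reg = 0x504
clock 5: out=0, reg = 0x282
clock 6: out=0, reg = 0x141
clock 7: out=1, reg = 0x8A0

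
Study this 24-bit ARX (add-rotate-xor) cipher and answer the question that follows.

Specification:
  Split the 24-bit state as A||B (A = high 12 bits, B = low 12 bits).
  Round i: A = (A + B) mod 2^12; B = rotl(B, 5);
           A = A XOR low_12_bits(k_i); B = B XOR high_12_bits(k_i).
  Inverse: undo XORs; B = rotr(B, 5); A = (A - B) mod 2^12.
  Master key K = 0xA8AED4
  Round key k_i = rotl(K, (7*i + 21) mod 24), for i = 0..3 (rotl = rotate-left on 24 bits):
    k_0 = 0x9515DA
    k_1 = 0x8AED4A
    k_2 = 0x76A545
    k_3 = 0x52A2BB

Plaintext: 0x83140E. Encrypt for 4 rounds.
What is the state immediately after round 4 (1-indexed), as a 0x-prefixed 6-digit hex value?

0x688683

s_0 = plaintext = 0x83140E
s_1 = Round(s_0, k_0) = 0x9E5899
s_2 = Round(s_1, k_1) = 0xF34B9F
s_3 = Round(s_2, k_2) = 0xF9649D
s_4 = Round(s_3, k_3) = 0x688683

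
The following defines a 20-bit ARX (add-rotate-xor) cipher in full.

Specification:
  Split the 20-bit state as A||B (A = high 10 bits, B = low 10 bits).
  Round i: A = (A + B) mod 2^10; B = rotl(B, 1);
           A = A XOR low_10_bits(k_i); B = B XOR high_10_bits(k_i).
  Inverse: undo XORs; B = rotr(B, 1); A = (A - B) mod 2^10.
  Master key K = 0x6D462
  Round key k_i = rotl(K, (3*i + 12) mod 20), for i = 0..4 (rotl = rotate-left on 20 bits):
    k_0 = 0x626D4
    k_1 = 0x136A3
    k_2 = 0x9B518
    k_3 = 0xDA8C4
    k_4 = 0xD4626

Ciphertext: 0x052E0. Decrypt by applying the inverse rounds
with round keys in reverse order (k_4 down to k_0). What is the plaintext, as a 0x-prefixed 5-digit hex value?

0x70181

s_0 = ciphertext = 0x052E0
s_1 = InvRound(s_0, k_4) = 0xD6AD8
s_2 = InvRound(s_1, k_3) = 0xB14D9
s_3 = InvRound(s_2, k_2) = 0xA0D5A
s_4 = InvRound(s_3, k_1) = 0x6568B
s_5 = InvRound(s_4, k_0) = 0x70181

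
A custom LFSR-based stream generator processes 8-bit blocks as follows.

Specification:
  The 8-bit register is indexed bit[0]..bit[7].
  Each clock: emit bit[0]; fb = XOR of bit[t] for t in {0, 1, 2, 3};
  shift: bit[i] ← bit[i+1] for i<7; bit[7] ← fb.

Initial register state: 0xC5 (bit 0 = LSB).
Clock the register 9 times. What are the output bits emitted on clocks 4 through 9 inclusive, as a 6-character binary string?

000110

reg_0 = 0xC5
clock 1: out=1, reg = 0x62
clock 2: out=0, reg = 0xB1
clock 3: out=1, reg = 0xD8
clock 4: out=0, reg = 0xEC
clock 5: out=0, reg = 0x76
clock 6: out=0, reg = 0x3B
clock 7: out=1, reg = 0x9D
clock 8: out=1, reg = 0xCE
clock 9: out=0, reg = 0xE7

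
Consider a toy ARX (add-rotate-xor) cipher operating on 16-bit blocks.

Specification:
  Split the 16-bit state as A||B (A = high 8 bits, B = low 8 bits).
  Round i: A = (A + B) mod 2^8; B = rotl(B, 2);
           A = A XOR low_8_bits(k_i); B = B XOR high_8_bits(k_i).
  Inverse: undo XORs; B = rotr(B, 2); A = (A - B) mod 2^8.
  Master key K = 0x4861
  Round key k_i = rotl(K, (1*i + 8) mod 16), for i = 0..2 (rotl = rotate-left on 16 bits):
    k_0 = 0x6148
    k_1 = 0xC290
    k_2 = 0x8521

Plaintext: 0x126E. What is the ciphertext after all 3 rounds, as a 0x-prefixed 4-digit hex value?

0xF003

s_0 = plaintext = 0x126E
s_1 = Round(s_0, k_0) = 0xC8D8
s_2 = Round(s_1, k_1) = 0x30A1
s_3 = Round(s_2, k_2) = 0xF003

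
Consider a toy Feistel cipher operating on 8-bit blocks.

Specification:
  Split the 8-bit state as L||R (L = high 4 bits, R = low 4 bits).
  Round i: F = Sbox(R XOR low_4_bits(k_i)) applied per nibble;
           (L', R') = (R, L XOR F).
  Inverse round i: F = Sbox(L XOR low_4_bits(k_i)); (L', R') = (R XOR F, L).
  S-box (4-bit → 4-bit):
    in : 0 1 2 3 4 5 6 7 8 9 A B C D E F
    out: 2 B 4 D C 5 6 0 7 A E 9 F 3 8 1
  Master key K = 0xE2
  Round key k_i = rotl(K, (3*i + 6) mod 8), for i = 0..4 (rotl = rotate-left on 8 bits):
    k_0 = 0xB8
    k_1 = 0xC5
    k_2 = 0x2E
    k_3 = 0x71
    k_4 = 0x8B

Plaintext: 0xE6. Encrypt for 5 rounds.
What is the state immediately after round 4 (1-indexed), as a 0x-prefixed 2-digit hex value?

s_0 = plaintext = 0xE6
s_1 = Round(s_0, k_0) = 0x66
s_2 = Round(s_1, k_1) = 0x6B
s_3 = Round(s_2, k_2) = 0xB3
s_4 = Round(s_3, k_3) = 0x3F
s_5 = Round(s_4, k_4) = 0xFF

0x3F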